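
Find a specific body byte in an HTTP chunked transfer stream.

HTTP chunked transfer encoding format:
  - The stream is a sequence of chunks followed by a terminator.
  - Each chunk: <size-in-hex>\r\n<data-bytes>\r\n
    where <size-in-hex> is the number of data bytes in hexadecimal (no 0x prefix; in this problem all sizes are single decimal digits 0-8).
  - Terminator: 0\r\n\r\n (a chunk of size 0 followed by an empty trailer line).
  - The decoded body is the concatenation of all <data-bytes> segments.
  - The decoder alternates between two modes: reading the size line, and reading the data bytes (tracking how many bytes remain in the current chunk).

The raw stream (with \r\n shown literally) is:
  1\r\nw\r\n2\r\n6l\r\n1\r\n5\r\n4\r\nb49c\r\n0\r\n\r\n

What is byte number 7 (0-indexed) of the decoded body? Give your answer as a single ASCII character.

Chunk 1: stream[0..1]='1' size=0x1=1, data at stream[3..4]='w' -> body[0..1], body so far='w'
Chunk 2: stream[6..7]='2' size=0x2=2, data at stream[9..11]='6l' -> body[1..3], body so far='w6l'
Chunk 3: stream[13..14]='1' size=0x1=1, data at stream[16..17]='5' -> body[3..4], body so far='w6l5'
Chunk 4: stream[19..20]='4' size=0x4=4, data at stream[22..26]='b49c' -> body[4..8], body so far='w6l5b49c'
Chunk 5: stream[28..29]='0' size=0 (terminator). Final body='w6l5b49c' (8 bytes)
Body byte 7 = 'c'

Answer: c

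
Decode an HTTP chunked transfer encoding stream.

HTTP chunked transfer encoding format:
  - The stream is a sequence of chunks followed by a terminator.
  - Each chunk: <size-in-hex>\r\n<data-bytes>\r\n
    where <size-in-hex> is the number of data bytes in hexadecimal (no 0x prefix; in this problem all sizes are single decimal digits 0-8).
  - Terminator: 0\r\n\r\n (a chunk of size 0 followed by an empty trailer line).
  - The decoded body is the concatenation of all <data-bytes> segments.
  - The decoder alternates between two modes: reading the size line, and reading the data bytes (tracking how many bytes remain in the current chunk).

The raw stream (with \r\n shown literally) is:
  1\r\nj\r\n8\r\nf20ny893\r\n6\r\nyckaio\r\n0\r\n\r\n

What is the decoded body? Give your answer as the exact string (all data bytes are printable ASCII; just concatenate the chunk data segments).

Answer: jf20ny893yckaio

Derivation:
Chunk 1: stream[0..1]='1' size=0x1=1, data at stream[3..4]='j' -> body[0..1], body so far='j'
Chunk 2: stream[6..7]='8' size=0x8=8, data at stream[9..17]='f20ny893' -> body[1..9], body so far='jf20ny893'
Chunk 3: stream[19..20]='6' size=0x6=6, data at stream[22..28]='yckaio' -> body[9..15], body so far='jf20ny893yckaio'
Chunk 4: stream[30..31]='0' size=0 (terminator). Final body='jf20ny893yckaio' (15 bytes)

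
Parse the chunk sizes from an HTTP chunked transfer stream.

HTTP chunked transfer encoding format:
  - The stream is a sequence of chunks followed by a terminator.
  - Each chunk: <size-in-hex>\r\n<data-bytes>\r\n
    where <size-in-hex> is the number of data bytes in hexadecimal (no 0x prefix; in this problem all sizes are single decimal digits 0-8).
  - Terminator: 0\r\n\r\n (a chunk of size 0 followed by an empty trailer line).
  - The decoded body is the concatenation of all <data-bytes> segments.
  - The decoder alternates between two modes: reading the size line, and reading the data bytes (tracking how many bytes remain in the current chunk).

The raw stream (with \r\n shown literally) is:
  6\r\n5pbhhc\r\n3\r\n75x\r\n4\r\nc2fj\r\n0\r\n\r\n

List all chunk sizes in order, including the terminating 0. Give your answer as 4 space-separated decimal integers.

Chunk 1: stream[0..1]='6' size=0x6=6, data at stream[3..9]='5pbhhc' -> body[0..6], body so far='5pbhhc'
Chunk 2: stream[11..12]='3' size=0x3=3, data at stream[14..17]='75x' -> body[6..9], body so far='5pbhhc75x'
Chunk 3: stream[19..20]='4' size=0x4=4, data at stream[22..26]='c2fj' -> body[9..13], body so far='5pbhhc75xc2fj'
Chunk 4: stream[28..29]='0' size=0 (terminator). Final body='5pbhhc75xc2fj' (13 bytes)

Answer: 6 3 4 0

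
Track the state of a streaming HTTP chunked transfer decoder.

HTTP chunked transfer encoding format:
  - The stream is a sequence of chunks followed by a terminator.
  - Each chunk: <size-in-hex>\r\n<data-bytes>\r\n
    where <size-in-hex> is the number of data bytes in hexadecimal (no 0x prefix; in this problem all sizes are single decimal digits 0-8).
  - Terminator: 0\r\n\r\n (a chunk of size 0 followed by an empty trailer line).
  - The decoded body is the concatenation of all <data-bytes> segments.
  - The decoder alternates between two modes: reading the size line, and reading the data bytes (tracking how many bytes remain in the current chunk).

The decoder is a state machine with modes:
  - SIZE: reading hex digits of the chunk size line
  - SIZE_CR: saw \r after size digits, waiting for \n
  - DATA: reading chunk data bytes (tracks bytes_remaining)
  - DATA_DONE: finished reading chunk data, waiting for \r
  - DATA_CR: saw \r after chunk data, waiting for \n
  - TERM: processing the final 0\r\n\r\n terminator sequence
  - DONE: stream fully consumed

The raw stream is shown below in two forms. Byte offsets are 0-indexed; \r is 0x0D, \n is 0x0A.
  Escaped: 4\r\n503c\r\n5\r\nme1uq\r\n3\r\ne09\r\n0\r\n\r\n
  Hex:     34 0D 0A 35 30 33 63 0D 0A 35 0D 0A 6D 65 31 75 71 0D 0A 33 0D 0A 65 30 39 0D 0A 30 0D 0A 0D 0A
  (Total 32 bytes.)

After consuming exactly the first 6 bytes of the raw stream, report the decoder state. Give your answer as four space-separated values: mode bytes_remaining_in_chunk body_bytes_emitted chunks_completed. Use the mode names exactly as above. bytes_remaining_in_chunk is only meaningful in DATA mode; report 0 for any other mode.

Byte 0 = '4': mode=SIZE remaining=0 emitted=0 chunks_done=0
Byte 1 = 0x0D: mode=SIZE_CR remaining=0 emitted=0 chunks_done=0
Byte 2 = 0x0A: mode=DATA remaining=4 emitted=0 chunks_done=0
Byte 3 = '5': mode=DATA remaining=3 emitted=1 chunks_done=0
Byte 4 = '0': mode=DATA remaining=2 emitted=2 chunks_done=0
Byte 5 = '3': mode=DATA remaining=1 emitted=3 chunks_done=0

Answer: DATA 1 3 0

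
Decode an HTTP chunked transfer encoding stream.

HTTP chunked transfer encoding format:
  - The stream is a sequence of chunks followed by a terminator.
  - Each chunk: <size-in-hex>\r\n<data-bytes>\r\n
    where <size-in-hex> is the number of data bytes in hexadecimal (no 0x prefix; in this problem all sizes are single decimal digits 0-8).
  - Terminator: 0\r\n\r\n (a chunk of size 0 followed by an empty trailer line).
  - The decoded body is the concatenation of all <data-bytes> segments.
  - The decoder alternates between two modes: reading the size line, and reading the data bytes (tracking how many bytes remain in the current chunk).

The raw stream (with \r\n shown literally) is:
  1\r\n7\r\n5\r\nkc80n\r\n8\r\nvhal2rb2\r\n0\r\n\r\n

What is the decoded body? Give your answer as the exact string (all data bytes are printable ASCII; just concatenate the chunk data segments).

Answer: 7kc80nvhal2rb2

Derivation:
Chunk 1: stream[0..1]='1' size=0x1=1, data at stream[3..4]='7' -> body[0..1], body so far='7'
Chunk 2: stream[6..7]='5' size=0x5=5, data at stream[9..14]='kc80n' -> body[1..6], body so far='7kc80n'
Chunk 3: stream[16..17]='8' size=0x8=8, data at stream[19..27]='vhal2rb2' -> body[6..14], body so far='7kc80nvhal2rb2'
Chunk 4: stream[29..30]='0' size=0 (terminator). Final body='7kc80nvhal2rb2' (14 bytes)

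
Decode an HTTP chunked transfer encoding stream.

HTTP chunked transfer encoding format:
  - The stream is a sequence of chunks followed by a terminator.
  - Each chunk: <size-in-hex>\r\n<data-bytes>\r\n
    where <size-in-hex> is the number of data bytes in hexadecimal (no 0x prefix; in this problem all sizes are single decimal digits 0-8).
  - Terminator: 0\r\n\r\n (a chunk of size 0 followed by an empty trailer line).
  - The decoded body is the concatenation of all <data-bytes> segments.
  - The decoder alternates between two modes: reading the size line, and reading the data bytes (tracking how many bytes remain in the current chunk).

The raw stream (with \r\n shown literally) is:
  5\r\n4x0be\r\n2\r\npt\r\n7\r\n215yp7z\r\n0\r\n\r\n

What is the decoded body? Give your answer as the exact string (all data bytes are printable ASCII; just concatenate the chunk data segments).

Answer: 4x0bept215yp7z

Derivation:
Chunk 1: stream[0..1]='5' size=0x5=5, data at stream[3..8]='4x0be' -> body[0..5], body so far='4x0be'
Chunk 2: stream[10..11]='2' size=0x2=2, data at stream[13..15]='pt' -> body[5..7], body so far='4x0bept'
Chunk 3: stream[17..18]='7' size=0x7=7, data at stream[20..27]='215yp7z' -> body[7..14], body so far='4x0bept215yp7z'
Chunk 4: stream[29..30]='0' size=0 (terminator). Final body='4x0bept215yp7z' (14 bytes)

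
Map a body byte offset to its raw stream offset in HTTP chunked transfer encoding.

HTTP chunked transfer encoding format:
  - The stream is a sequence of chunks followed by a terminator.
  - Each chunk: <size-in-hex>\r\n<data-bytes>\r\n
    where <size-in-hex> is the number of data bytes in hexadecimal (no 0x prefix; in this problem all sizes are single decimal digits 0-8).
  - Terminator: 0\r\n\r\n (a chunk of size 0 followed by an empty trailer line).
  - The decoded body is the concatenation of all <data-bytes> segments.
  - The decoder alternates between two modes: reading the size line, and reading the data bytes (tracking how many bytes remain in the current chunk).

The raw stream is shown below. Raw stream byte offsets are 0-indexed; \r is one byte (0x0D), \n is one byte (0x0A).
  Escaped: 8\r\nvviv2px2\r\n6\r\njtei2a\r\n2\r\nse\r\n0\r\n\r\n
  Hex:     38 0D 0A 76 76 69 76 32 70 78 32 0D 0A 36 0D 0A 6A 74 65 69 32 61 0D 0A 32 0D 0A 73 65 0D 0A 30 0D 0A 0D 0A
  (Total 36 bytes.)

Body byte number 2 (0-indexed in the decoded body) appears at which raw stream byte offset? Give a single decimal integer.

Chunk 1: stream[0..1]='8' size=0x8=8, data at stream[3..11]='vviv2px2' -> body[0..8], body so far='vviv2px2'
Chunk 2: stream[13..14]='6' size=0x6=6, data at stream[16..22]='jtei2a' -> body[8..14], body so far='vviv2px2jtei2a'
Chunk 3: stream[24..25]='2' size=0x2=2, data at stream[27..29]='se' -> body[14..16], body so far='vviv2px2jtei2ase'
Chunk 4: stream[31..32]='0' size=0 (terminator). Final body='vviv2px2jtei2ase' (16 bytes)
Body byte 2 at stream offset 5

Answer: 5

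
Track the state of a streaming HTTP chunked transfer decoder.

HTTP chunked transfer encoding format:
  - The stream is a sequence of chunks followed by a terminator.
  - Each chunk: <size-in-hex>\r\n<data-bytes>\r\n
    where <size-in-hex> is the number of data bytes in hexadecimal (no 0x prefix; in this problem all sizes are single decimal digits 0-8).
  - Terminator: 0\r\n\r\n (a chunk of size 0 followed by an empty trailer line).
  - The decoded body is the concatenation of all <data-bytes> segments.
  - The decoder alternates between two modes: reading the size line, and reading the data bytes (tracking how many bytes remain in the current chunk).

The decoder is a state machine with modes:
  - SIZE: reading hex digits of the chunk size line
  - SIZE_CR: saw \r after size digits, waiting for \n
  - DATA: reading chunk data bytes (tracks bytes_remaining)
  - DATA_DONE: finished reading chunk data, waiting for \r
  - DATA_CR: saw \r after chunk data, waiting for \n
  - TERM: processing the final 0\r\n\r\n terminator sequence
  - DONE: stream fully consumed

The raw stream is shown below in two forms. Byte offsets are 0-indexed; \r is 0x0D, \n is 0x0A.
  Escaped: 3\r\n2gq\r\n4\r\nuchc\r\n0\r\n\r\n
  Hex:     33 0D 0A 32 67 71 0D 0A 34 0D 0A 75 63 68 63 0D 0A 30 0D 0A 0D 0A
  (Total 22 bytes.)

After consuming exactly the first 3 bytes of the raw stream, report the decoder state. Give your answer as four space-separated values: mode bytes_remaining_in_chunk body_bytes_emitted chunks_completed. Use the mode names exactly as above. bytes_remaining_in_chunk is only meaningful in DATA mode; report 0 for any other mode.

Answer: DATA 3 0 0

Derivation:
Byte 0 = '3': mode=SIZE remaining=0 emitted=0 chunks_done=0
Byte 1 = 0x0D: mode=SIZE_CR remaining=0 emitted=0 chunks_done=0
Byte 2 = 0x0A: mode=DATA remaining=3 emitted=0 chunks_done=0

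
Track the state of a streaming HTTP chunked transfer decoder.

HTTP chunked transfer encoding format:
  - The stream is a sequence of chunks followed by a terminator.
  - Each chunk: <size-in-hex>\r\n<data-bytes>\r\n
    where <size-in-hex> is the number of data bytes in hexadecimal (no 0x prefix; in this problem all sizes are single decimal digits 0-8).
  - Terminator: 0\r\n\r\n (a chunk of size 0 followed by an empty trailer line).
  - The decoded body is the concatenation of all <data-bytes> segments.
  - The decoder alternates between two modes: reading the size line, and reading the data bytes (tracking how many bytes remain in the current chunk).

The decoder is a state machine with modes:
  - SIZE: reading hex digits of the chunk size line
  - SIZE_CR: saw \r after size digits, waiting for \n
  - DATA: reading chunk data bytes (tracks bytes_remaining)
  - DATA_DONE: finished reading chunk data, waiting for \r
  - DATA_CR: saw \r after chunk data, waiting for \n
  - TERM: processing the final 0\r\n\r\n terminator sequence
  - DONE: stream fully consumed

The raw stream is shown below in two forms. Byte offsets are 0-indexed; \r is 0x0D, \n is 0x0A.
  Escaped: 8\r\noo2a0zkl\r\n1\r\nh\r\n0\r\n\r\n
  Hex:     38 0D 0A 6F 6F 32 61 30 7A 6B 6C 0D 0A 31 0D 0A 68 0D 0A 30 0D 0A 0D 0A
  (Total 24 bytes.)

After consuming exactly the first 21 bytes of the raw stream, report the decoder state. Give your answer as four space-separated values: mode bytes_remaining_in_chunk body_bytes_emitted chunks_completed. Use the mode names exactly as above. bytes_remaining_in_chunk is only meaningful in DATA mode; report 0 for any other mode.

Byte 0 = '8': mode=SIZE remaining=0 emitted=0 chunks_done=0
Byte 1 = 0x0D: mode=SIZE_CR remaining=0 emitted=0 chunks_done=0
Byte 2 = 0x0A: mode=DATA remaining=8 emitted=0 chunks_done=0
Byte 3 = 'o': mode=DATA remaining=7 emitted=1 chunks_done=0
Byte 4 = 'o': mode=DATA remaining=6 emitted=2 chunks_done=0
Byte 5 = '2': mode=DATA remaining=5 emitted=3 chunks_done=0
Byte 6 = 'a': mode=DATA remaining=4 emitted=4 chunks_done=0
Byte 7 = '0': mode=DATA remaining=3 emitted=5 chunks_done=0
Byte 8 = 'z': mode=DATA remaining=2 emitted=6 chunks_done=0
Byte 9 = 'k': mode=DATA remaining=1 emitted=7 chunks_done=0
Byte 10 = 'l': mode=DATA_DONE remaining=0 emitted=8 chunks_done=0
Byte 11 = 0x0D: mode=DATA_CR remaining=0 emitted=8 chunks_done=0
Byte 12 = 0x0A: mode=SIZE remaining=0 emitted=8 chunks_done=1
Byte 13 = '1': mode=SIZE remaining=0 emitted=8 chunks_done=1
Byte 14 = 0x0D: mode=SIZE_CR remaining=0 emitted=8 chunks_done=1
Byte 15 = 0x0A: mode=DATA remaining=1 emitted=8 chunks_done=1
Byte 16 = 'h': mode=DATA_DONE remaining=0 emitted=9 chunks_done=1
Byte 17 = 0x0D: mode=DATA_CR remaining=0 emitted=9 chunks_done=1
Byte 18 = 0x0A: mode=SIZE remaining=0 emitted=9 chunks_done=2
Byte 19 = '0': mode=SIZE remaining=0 emitted=9 chunks_done=2
Byte 20 = 0x0D: mode=SIZE_CR remaining=0 emitted=9 chunks_done=2

Answer: SIZE_CR 0 9 2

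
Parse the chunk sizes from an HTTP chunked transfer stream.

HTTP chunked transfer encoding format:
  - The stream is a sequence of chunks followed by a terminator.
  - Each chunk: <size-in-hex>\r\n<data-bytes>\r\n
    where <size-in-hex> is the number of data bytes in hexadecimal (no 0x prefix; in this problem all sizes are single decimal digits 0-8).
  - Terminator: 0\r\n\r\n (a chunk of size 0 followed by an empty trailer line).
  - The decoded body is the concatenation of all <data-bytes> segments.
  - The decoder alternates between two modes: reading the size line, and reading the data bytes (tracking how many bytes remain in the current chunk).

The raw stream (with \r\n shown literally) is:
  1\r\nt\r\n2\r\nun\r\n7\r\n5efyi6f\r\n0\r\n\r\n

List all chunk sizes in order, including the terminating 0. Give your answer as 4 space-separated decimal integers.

Answer: 1 2 7 0

Derivation:
Chunk 1: stream[0..1]='1' size=0x1=1, data at stream[3..4]='t' -> body[0..1], body so far='t'
Chunk 2: stream[6..7]='2' size=0x2=2, data at stream[9..11]='un' -> body[1..3], body so far='tun'
Chunk 3: stream[13..14]='7' size=0x7=7, data at stream[16..23]='5efyi6f' -> body[3..10], body so far='tun5efyi6f'
Chunk 4: stream[25..26]='0' size=0 (terminator). Final body='tun5efyi6f' (10 bytes)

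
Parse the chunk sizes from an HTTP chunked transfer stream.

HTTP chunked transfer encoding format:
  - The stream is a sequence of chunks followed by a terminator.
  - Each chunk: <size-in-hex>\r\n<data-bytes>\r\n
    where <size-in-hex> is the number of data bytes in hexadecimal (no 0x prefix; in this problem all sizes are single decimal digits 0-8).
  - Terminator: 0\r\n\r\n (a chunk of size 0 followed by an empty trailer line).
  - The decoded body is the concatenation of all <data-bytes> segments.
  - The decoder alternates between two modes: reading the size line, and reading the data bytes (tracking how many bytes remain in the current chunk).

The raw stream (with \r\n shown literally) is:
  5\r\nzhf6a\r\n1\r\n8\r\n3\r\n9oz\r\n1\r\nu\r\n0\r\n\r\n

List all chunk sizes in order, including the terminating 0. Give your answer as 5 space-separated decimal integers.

Answer: 5 1 3 1 0

Derivation:
Chunk 1: stream[0..1]='5' size=0x5=5, data at stream[3..8]='zhf6a' -> body[0..5], body so far='zhf6a'
Chunk 2: stream[10..11]='1' size=0x1=1, data at stream[13..14]='8' -> body[5..6], body so far='zhf6a8'
Chunk 3: stream[16..17]='3' size=0x3=3, data at stream[19..22]='9oz' -> body[6..9], body so far='zhf6a89oz'
Chunk 4: stream[24..25]='1' size=0x1=1, data at stream[27..28]='u' -> body[9..10], body so far='zhf6a89ozu'
Chunk 5: stream[30..31]='0' size=0 (terminator). Final body='zhf6a89ozu' (10 bytes)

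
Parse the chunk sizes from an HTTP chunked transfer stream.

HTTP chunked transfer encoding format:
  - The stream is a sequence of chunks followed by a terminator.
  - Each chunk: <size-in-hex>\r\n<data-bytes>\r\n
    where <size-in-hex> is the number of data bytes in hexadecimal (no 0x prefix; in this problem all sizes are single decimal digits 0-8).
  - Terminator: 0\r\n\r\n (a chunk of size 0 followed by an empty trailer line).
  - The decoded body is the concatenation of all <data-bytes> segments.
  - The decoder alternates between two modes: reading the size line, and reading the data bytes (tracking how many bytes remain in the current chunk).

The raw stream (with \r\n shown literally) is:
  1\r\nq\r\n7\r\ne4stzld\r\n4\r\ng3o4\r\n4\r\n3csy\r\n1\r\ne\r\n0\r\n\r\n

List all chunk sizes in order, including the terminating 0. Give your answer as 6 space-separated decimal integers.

Answer: 1 7 4 4 1 0

Derivation:
Chunk 1: stream[0..1]='1' size=0x1=1, data at stream[3..4]='q' -> body[0..1], body so far='q'
Chunk 2: stream[6..7]='7' size=0x7=7, data at stream[9..16]='e4stzld' -> body[1..8], body so far='qe4stzld'
Chunk 3: stream[18..19]='4' size=0x4=4, data at stream[21..25]='g3o4' -> body[8..12], body so far='qe4stzldg3o4'
Chunk 4: stream[27..28]='4' size=0x4=4, data at stream[30..34]='3csy' -> body[12..16], body so far='qe4stzldg3o43csy'
Chunk 5: stream[36..37]='1' size=0x1=1, data at stream[39..40]='e' -> body[16..17], body so far='qe4stzldg3o43csye'
Chunk 6: stream[42..43]='0' size=0 (terminator). Final body='qe4stzldg3o43csye' (17 bytes)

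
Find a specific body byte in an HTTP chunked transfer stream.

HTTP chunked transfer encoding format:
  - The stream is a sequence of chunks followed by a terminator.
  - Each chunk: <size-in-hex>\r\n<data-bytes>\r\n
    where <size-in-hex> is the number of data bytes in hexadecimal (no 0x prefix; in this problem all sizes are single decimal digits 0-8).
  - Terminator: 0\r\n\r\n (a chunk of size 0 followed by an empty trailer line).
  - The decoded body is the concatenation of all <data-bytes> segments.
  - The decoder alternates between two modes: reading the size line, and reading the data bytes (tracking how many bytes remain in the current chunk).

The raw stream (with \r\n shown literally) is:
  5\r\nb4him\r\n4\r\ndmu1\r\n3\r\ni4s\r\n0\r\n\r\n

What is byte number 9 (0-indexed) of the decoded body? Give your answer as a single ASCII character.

Answer: i

Derivation:
Chunk 1: stream[0..1]='5' size=0x5=5, data at stream[3..8]='b4him' -> body[0..5], body so far='b4him'
Chunk 2: stream[10..11]='4' size=0x4=4, data at stream[13..17]='dmu1' -> body[5..9], body so far='b4himdmu1'
Chunk 3: stream[19..20]='3' size=0x3=3, data at stream[22..25]='i4s' -> body[9..12], body so far='b4himdmu1i4s'
Chunk 4: stream[27..28]='0' size=0 (terminator). Final body='b4himdmu1i4s' (12 bytes)
Body byte 9 = 'i'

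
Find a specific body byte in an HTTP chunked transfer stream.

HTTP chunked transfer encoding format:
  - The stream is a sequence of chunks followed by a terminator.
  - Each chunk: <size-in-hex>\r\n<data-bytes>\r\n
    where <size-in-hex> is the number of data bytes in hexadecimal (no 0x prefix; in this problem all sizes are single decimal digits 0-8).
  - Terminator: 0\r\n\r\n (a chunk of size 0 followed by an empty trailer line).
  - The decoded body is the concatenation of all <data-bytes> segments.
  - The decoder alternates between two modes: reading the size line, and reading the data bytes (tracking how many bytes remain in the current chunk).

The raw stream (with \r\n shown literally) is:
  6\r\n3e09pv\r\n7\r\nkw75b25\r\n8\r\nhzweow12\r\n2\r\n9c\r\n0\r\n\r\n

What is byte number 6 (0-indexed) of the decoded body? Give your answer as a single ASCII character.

Chunk 1: stream[0..1]='6' size=0x6=6, data at stream[3..9]='3e09pv' -> body[0..6], body so far='3e09pv'
Chunk 2: stream[11..12]='7' size=0x7=7, data at stream[14..21]='kw75b25' -> body[6..13], body so far='3e09pvkw75b25'
Chunk 3: stream[23..24]='8' size=0x8=8, data at stream[26..34]='hzweow12' -> body[13..21], body so far='3e09pvkw75b25hzweow12'
Chunk 4: stream[36..37]='2' size=0x2=2, data at stream[39..41]='9c' -> body[21..23], body so far='3e09pvkw75b25hzweow129c'
Chunk 5: stream[43..44]='0' size=0 (terminator). Final body='3e09pvkw75b25hzweow129c' (23 bytes)
Body byte 6 = 'k'

Answer: k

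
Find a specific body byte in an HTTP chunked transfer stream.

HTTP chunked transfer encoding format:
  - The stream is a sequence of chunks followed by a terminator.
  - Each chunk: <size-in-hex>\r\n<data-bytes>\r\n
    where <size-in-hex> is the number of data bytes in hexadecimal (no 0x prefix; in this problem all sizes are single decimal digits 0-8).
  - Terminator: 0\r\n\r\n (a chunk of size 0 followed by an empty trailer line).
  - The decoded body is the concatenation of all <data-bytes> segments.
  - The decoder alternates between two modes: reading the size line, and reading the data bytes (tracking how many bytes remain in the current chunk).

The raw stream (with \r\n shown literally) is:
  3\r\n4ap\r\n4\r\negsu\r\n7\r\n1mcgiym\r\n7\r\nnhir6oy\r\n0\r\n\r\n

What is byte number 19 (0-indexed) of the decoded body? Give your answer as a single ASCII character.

Answer: o

Derivation:
Chunk 1: stream[0..1]='3' size=0x3=3, data at stream[3..6]='4ap' -> body[0..3], body so far='4ap'
Chunk 2: stream[8..9]='4' size=0x4=4, data at stream[11..15]='egsu' -> body[3..7], body so far='4apegsu'
Chunk 3: stream[17..18]='7' size=0x7=7, data at stream[20..27]='1mcgiym' -> body[7..14], body so far='4apegsu1mcgiym'
Chunk 4: stream[29..30]='7' size=0x7=7, data at stream[32..39]='nhir6oy' -> body[14..21], body so far='4apegsu1mcgiymnhir6oy'
Chunk 5: stream[41..42]='0' size=0 (terminator). Final body='4apegsu1mcgiymnhir6oy' (21 bytes)
Body byte 19 = 'o'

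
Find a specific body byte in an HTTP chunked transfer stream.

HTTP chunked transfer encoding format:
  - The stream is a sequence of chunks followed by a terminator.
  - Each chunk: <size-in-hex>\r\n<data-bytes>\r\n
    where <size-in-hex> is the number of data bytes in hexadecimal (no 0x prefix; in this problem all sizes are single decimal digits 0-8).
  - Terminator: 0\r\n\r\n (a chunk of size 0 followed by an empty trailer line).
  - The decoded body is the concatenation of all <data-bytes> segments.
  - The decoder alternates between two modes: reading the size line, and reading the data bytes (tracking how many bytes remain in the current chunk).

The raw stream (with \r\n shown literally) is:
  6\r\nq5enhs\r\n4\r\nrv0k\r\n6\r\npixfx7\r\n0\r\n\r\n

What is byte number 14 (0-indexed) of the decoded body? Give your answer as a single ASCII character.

Chunk 1: stream[0..1]='6' size=0x6=6, data at stream[3..9]='q5enhs' -> body[0..6], body so far='q5enhs'
Chunk 2: stream[11..12]='4' size=0x4=4, data at stream[14..18]='rv0k' -> body[6..10], body so far='q5enhsrv0k'
Chunk 3: stream[20..21]='6' size=0x6=6, data at stream[23..29]='pixfx7' -> body[10..16], body so far='q5enhsrv0kpixfx7'
Chunk 4: stream[31..32]='0' size=0 (terminator). Final body='q5enhsrv0kpixfx7' (16 bytes)
Body byte 14 = 'x'

Answer: x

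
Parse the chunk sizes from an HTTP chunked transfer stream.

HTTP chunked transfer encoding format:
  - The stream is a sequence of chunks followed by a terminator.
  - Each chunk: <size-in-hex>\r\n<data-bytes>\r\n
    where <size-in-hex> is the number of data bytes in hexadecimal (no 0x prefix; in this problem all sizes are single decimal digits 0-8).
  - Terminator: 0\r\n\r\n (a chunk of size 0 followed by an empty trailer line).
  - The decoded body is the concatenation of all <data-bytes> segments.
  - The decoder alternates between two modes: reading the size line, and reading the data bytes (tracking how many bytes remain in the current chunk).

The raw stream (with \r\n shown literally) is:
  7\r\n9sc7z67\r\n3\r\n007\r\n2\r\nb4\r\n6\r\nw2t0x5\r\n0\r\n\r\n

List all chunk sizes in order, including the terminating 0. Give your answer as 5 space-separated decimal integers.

Chunk 1: stream[0..1]='7' size=0x7=7, data at stream[3..10]='9sc7z67' -> body[0..7], body so far='9sc7z67'
Chunk 2: stream[12..13]='3' size=0x3=3, data at stream[15..18]='007' -> body[7..10], body so far='9sc7z67007'
Chunk 3: stream[20..21]='2' size=0x2=2, data at stream[23..25]='b4' -> body[10..12], body so far='9sc7z67007b4'
Chunk 4: stream[27..28]='6' size=0x6=6, data at stream[30..36]='w2t0x5' -> body[12..18], body so far='9sc7z67007b4w2t0x5'
Chunk 5: stream[38..39]='0' size=0 (terminator). Final body='9sc7z67007b4w2t0x5' (18 bytes)

Answer: 7 3 2 6 0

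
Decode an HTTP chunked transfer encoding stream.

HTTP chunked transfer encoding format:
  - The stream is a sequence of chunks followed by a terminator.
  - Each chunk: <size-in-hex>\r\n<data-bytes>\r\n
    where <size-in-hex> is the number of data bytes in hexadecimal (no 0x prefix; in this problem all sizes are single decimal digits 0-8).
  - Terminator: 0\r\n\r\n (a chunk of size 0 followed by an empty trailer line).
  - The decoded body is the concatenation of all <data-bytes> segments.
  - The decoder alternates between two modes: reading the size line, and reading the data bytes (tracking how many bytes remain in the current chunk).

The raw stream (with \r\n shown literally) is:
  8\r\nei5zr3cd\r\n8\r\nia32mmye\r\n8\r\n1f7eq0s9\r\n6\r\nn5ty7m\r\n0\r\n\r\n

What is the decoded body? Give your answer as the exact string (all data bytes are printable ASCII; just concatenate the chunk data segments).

Chunk 1: stream[0..1]='8' size=0x8=8, data at stream[3..11]='ei5zr3cd' -> body[0..8], body so far='ei5zr3cd'
Chunk 2: stream[13..14]='8' size=0x8=8, data at stream[16..24]='ia32mmye' -> body[8..16], body so far='ei5zr3cdia32mmye'
Chunk 3: stream[26..27]='8' size=0x8=8, data at stream[29..37]='1f7eq0s9' -> body[16..24], body so far='ei5zr3cdia32mmye1f7eq0s9'
Chunk 4: stream[39..40]='6' size=0x6=6, data at stream[42..48]='n5ty7m' -> body[24..30], body so far='ei5zr3cdia32mmye1f7eq0s9n5ty7m'
Chunk 5: stream[50..51]='0' size=0 (terminator). Final body='ei5zr3cdia32mmye1f7eq0s9n5ty7m' (30 bytes)

Answer: ei5zr3cdia32mmye1f7eq0s9n5ty7m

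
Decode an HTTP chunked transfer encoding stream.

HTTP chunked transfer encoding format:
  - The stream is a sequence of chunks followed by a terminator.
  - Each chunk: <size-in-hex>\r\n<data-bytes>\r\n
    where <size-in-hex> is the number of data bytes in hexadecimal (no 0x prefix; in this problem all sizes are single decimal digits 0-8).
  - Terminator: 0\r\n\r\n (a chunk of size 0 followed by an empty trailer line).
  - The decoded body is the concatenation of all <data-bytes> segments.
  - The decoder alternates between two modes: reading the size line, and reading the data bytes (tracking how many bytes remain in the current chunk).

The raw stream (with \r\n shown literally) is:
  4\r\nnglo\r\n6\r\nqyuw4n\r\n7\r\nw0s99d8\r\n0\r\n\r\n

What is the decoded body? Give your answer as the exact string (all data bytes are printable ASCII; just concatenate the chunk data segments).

Answer: ngloqyuw4nw0s99d8

Derivation:
Chunk 1: stream[0..1]='4' size=0x4=4, data at stream[3..7]='nglo' -> body[0..4], body so far='nglo'
Chunk 2: stream[9..10]='6' size=0x6=6, data at stream[12..18]='qyuw4n' -> body[4..10], body so far='ngloqyuw4n'
Chunk 3: stream[20..21]='7' size=0x7=7, data at stream[23..30]='w0s99d8' -> body[10..17], body so far='ngloqyuw4nw0s99d8'
Chunk 4: stream[32..33]='0' size=0 (terminator). Final body='ngloqyuw4nw0s99d8' (17 bytes)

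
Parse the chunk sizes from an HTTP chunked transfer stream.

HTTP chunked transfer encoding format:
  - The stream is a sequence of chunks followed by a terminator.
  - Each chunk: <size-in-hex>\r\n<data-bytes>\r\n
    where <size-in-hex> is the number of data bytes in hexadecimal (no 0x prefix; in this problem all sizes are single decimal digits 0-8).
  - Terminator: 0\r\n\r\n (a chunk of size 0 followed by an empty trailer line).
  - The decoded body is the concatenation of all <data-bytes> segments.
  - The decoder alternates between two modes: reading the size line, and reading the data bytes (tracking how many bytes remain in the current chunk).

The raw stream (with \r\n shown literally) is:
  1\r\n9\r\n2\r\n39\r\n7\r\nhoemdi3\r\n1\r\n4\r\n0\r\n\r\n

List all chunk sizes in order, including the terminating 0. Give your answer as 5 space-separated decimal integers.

Chunk 1: stream[0..1]='1' size=0x1=1, data at stream[3..4]='9' -> body[0..1], body so far='9'
Chunk 2: stream[6..7]='2' size=0x2=2, data at stream[9..11]='39' -> body[1..3], body so far='939'
Chunk 3: stream[13..14]='7' size=0x7=7, data at stream[16..23]='hoemdi3' -> body[3..10], body so far='939hoemdi3'
Chunk 4: stream[25..26]='1' size=0x1=1, data at stream[28..29]='4' -> body[10..11], body so far='939hoemdi34'
Chunk 5: stream[31..32]='0' size=0 (terminator). Final body='939hoemdi34' (11 bytes)

Answer: 1 2 7 1 0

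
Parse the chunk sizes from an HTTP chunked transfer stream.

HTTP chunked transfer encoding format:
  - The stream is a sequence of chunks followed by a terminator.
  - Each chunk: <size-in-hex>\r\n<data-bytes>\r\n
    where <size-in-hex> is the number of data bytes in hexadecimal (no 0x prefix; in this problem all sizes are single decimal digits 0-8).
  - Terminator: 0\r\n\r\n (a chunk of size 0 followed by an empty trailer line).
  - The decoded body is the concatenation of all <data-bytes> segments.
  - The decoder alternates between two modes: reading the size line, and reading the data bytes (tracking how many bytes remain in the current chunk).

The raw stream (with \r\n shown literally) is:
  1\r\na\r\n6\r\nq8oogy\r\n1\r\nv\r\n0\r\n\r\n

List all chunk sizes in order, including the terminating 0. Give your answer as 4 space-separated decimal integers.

Answer: 1 6 1 0

Derivation:
Chunk 1: stream[0..1]='1' size=0x1=1, data at stream[3..4]='a' -> body[0..1], body so far='a'
Chunk 2: stream[6..7]='6' size=0x6=6, data at stream[9..15]='q8oogy' -> body[1..7], body so far='aq8oogy'
Chunk 3: stream[17..18]='1' size=0x1=1, data at stream[20..21]='v' -> body[7..8], body so far='aq8oogyv'
Chunk 4: stream[23..24]='0' size=0 (terminator). Final body='aq8oogyv' (8 bytes)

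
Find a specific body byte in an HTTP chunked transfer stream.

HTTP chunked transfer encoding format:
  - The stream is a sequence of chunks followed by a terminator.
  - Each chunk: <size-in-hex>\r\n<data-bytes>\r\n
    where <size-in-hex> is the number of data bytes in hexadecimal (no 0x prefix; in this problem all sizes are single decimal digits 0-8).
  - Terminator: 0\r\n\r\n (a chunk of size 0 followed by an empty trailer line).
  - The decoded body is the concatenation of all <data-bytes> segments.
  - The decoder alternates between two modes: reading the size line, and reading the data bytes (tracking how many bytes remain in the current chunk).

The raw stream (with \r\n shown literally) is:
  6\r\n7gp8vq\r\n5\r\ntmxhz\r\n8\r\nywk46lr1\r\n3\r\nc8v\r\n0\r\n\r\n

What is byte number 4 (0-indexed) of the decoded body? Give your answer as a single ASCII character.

Chunk 1: stream[0..1]='6' size=0x6=6, data at stream[3..9]='7gp8vq' -> body[0..6], body so far='7gp8vq'
Chunk 2: stream[11..12]='5' size=0x5=5, data at stream[14..19]='tmxhz' -> body[6..11], body so far='7gp8vqtmxhz'
Chunk 3: stream[21..22]='8' size=0x8=8, data at stream[24..32]='ywk46lr1' -> body[11..19], body so far='7gp8vqtmxhzywk46lr1'
Chunk 4: stream[34..35]='3' size=0x3=3, data at stream[37..40]='c8v' -> body[19..22], body so far='7gp8vqtmxhzywk46lr1c8v'
Chunk 5: stream[42..43]='0' size=0 (terminator). Final body='7gp8vqtmxhzywk46lr1c8v' (22 bytes)
Body byte 4 = 'v'

Answer: v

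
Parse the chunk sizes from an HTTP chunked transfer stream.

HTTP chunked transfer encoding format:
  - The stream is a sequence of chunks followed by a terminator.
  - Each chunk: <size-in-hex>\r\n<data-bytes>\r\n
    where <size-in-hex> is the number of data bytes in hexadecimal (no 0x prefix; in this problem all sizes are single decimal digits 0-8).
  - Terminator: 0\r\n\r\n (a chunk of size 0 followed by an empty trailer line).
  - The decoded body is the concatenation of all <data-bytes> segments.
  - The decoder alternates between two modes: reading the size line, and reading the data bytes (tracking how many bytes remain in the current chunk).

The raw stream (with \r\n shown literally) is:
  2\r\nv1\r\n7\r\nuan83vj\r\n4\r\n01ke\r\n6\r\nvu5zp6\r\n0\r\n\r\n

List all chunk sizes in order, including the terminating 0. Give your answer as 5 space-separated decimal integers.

Answer: 2 7 4 6 0

Derivation:
Chunk 1: stream[0..1]='2' size=0x2=2, data at stream[3..5]='v1' -> body[0..2], body so far='v1'
Chunk 2: stream[7..8]='7' size=0x7=7, data at stream[10..17]='uan83vj' -> body[2..9], body so far='v1uan83vj'
Chunk 3: stream[19..20]='4' size=0x4=4, data at stream[22..26]='01ke' -> body[9..13], body so far='v1uan83vj01ke'
Chunk 4: stream[28..29]='6' size=0x6=6, data at stream[31..37]='vu5zp6' -> body[13..19], body so far='v1uan83vj01kevu5zp6'
Chunk 5: stream[39..40]='0' size=0 (terminator). Final body='v1uan83vj01kevu5zp6' (19 bytes)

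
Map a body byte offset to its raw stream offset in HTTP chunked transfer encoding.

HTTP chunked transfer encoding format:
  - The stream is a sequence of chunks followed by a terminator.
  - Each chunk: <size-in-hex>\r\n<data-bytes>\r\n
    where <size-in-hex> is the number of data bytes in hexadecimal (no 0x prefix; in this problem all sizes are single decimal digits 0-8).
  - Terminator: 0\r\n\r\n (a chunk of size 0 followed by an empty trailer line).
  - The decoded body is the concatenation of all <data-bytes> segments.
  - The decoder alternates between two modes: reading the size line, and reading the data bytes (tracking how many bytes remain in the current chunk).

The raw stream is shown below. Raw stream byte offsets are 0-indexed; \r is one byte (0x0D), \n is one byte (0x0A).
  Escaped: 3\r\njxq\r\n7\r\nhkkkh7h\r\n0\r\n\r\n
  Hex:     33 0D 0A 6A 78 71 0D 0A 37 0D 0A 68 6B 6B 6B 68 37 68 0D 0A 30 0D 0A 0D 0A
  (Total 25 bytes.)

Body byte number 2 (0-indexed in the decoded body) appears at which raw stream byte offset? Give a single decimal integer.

Answer: 5

Derivation:
Chunk 1: stream[0..1]='3' size=0x3=3, data at stream[3..6]='jxq' -> body[0..3], body so far='jxq'
Chunk 2: stream[8..9]='7' size=0x7=7, data at stream[11..18]='hkkkh7h' -> body[3..10], body so far='jxqhkkkh7h'
Chunk 3: stream[20..21]='0' size=0 (terminator). Final body='jxqhkkkh7h' (10 bytes)
Body byte 2 at stream offset 5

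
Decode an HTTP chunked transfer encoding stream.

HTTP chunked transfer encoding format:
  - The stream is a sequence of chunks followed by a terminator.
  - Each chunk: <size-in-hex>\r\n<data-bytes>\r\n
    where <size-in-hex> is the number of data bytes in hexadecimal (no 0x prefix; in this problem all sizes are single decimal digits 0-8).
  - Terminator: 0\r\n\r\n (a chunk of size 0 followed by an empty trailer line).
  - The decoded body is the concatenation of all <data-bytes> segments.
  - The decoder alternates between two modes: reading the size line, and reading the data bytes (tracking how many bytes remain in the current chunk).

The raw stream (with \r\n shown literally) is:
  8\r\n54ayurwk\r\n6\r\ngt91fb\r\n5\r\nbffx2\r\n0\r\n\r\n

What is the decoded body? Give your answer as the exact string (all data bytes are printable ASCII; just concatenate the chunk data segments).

Chunk 1: stream[0..1]='8' size=0x8=8, data at stream[3..11]='54ayurwk' -> body[0..8], body so far='54ayurwk'
Chunk 2: stream[13..14]='6' size=0x6=6, data at stream[16..22]='gt91fb' -> body[8..14], body so far='54ayurwkgt91fb'
Chunk 3: stream[24..25]='5' size=0x5=5, data at stream[27..32]='bffx2' -> body[14..19], body so far='54ayurwkgt91fbbffx2'
Chunk 4: stream[34..35]='0' size=0 (terminator). Final body='54ayurwkgt91fbbffx2' (19 bytes)

Answer: 54ayurwkgt91fbbffx2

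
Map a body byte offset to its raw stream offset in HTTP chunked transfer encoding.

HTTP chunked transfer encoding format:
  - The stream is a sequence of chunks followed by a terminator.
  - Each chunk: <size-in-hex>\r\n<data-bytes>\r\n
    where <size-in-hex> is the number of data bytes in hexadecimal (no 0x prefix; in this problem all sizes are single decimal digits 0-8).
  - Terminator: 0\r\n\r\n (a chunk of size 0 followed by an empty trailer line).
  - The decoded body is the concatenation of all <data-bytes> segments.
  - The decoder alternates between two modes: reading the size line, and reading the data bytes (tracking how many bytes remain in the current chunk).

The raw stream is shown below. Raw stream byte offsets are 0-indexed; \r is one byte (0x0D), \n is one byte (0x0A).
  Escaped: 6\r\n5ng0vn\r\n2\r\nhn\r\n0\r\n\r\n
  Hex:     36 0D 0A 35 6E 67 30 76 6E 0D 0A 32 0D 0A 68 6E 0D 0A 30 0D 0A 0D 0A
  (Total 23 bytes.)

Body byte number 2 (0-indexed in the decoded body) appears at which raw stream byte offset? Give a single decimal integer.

Chunk 1: stream[0..1]='6' size=0x6=6, data at stream[3..9]='5ng0vn' -> body[0..6], body so far='5ng0vn'
Chunk 2: stream[11..12]='2' size=0x2=2, data at stream[14..16]='hn' -> body[6..8], body so far='5ng0vnhn'
Chunk 3: stream[18..19]='0' size=0 (terminator). Final body='5ng0vnhn' (8 bytes)
Body byte 2 at stream offset 5

Answer: 5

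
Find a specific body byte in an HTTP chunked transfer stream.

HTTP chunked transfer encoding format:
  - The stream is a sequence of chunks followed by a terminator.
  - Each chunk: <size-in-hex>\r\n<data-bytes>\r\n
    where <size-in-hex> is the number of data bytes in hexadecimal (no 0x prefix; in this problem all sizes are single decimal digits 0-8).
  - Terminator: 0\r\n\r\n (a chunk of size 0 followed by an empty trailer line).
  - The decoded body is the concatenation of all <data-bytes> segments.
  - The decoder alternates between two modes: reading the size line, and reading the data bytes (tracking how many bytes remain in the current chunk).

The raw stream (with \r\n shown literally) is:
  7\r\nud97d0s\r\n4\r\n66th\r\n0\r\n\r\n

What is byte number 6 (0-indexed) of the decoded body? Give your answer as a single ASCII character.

Chunk 1: stream[0..1]='7' size=0x7=7, data at stream[3..10]='ud97d0s' -> body[0..7], body so far='ud97d0s'
Chunk 2: stream[12..13]='4' size=0x4=4, data at stream[15..19]='66th' -> body[7..11], body so far='ud97d0s66th'
Chunk 3: stream[21..22]='0' size=0 (terminator). Final body='ud97d0s66th' (11 bytes)
Body byte 6 = 's'

Answer: s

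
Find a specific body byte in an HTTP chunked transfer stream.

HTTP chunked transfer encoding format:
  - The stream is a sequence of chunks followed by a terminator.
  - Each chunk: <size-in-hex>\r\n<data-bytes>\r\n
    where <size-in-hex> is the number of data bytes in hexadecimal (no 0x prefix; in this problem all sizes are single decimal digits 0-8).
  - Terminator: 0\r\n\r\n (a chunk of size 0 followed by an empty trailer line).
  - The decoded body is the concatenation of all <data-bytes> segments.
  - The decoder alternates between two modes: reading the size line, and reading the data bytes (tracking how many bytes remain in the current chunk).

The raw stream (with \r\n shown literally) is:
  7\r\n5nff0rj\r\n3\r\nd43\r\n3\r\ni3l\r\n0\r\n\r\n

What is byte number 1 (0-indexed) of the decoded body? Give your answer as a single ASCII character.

Answer: n

Derivation:
Chunk 1: stream[0..1]='7' size=0x7=7, data at stream[3..10]='5nff0rj' -> body[0..7], body so far='5nff0rj'
Chunk 2: stream[12..13]='3' size=0x3=3, data at stream[15..18]='d43' -> body[7..10], body so far='5nff0rjd43'
Chunk 3: stream[20..21]='3' size=0x3=3, data at stream[23..26]='i3l' -> body[10..13], body so far='5nff0rjd43i3l'
Chunk 4: stream[28..29]='0' size=0 (terminator). Final body='5nff0rjd43i3l' (13 bytes)
Body byte 1 = 'n'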